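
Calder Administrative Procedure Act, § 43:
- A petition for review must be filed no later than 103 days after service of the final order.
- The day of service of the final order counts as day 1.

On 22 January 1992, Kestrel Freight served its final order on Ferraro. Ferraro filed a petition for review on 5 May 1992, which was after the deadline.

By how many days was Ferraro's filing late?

Counting 22 January 1992 as day 1, day 103 is May 3, 1992.
The deadline is May 3, 1992; from May 3, 1992 to May 5, 1992 is 2 days.

2 days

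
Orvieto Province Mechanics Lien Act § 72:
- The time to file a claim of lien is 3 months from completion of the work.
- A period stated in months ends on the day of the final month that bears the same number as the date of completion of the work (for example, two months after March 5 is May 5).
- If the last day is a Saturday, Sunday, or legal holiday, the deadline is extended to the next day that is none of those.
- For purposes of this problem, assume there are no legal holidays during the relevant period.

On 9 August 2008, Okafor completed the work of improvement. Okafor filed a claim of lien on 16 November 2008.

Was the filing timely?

3 months after 9 August 2008 is November 9, 2008.
November 9, 2008 is Sunday. The next qualifying day is November 10, 2008.
The deadline is November 10, 2008; the filing on November 16, 2008 is after that date.

No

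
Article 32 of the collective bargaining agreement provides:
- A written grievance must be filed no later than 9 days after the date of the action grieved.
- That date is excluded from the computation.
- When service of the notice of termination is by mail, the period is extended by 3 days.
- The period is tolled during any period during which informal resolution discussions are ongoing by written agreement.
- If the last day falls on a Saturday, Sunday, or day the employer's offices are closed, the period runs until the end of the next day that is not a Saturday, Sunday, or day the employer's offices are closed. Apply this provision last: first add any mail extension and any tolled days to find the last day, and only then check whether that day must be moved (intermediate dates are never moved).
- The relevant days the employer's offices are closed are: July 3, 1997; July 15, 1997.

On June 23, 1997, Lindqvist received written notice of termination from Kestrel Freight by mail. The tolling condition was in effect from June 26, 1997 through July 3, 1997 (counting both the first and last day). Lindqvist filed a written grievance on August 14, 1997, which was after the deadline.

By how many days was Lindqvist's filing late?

31 days

9 days after June 23, 1997 is July 2, 1997.
Service was by mail, adding 3 days: July 2, 1997 + 3 days = July 5, 1997.
From June 26, 1997 through July 3, 1997 inclusive is 8 days; tolling adds 8 days: July 5, 1997 + 8 days = July 13, 1997.
July 13, 1997 is Sunday. The next qualifying day is July 14, 1997.
The deadline is July 14, 1997; from July 14, 1997 to August 14, 1997 is 31 days.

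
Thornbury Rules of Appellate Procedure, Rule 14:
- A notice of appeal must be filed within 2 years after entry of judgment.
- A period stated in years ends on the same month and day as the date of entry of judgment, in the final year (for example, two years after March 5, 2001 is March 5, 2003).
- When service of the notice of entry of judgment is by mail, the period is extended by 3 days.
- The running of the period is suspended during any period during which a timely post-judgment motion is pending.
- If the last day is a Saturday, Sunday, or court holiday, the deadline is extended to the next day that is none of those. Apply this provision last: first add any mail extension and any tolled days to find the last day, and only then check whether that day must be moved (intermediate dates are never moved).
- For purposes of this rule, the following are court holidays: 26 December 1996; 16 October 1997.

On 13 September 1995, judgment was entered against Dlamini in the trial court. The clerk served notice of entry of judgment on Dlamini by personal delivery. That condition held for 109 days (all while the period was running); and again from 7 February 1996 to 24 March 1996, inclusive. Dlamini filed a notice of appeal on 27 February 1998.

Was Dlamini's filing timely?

2 years after 13 September 1995 is September 13, 1997.
Service was not by mail, so no mail extension applies.
Tolling adds 109 days: September 13, 1997 + 109 days = December 31, 1997.
From February 7, 1996 through March 24, 1996 inclusive is 47 days; tolling adds 47 days: December 31, 1997 + 47 days = February 16, 1998.
February 16, 1998 is a Monday and not a court holiday, so no extension applies.
The deadline is February 16, 1998; the filing on February 27, 1998 is after that date.

No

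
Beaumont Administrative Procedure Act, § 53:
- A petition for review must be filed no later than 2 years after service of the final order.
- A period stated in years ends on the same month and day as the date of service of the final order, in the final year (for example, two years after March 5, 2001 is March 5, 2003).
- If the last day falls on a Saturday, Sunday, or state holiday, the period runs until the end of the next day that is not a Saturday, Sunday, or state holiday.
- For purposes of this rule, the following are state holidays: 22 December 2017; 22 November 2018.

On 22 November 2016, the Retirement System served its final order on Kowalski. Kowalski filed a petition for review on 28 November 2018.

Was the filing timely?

2 years after 22 November 2016 is November 22, 2018.
November 22, 2018 is a listed holiday. The next qualifying day is November 23, 2018.
The deadline is November 23, 2018; the filing on November 28, 2018 is after that date.

No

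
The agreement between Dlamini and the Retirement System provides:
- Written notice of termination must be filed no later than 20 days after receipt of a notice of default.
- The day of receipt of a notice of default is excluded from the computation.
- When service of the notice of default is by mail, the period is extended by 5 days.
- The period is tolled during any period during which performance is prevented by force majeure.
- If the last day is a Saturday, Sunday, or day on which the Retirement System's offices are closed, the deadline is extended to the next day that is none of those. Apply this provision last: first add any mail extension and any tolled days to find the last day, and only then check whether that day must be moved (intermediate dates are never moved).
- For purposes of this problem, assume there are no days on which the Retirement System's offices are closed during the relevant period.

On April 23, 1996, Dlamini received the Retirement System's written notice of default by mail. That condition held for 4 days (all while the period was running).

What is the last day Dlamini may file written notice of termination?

May 22, 1996

20 days after April 23, 1996 is May 13, 1996.
Service was by mail, adding 5 days: May 13, 1996 + 5 days = May 18, 1996.
Tolling adds 4 days: May 18, 1996 + 4 days = May 22, 1996.
May 22, 1996 is a Wednesday and not a day on which the Retirement System's offices are closed, so no extension applies.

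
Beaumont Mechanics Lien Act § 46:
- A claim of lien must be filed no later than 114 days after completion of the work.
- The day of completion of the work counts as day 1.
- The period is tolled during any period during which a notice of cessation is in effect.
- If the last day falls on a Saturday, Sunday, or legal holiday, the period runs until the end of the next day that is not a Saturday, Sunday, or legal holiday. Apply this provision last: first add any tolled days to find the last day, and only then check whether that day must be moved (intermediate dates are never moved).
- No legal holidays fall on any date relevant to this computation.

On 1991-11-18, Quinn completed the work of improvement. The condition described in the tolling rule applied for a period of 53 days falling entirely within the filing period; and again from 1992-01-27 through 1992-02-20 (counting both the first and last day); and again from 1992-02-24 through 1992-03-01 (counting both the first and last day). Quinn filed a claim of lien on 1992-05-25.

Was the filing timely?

Counting 1991-11-18 as day 1, day 114 is March 10, 1992.
Tolling adds 53 days: March 10, 1992 + 53 days = May 2, 1992.
From January 27, 1992 through February 20, 1992 inclusive is 25 days; tolling adds 25 days: May 2, 1992 + 25 days = May 27, 1992.
From February 24, 1992 through March 1, 1992 inclusive is 7 days; tolling adds 7 days: May 27, 1992 + 7 days = June 3, 1992.
June 3, 1992 is a Wednesday and not a legal holiday, so no extension applies.
The deadline is June 3, 1992; the filing on May 25, 1992 is on or before that date.

Yes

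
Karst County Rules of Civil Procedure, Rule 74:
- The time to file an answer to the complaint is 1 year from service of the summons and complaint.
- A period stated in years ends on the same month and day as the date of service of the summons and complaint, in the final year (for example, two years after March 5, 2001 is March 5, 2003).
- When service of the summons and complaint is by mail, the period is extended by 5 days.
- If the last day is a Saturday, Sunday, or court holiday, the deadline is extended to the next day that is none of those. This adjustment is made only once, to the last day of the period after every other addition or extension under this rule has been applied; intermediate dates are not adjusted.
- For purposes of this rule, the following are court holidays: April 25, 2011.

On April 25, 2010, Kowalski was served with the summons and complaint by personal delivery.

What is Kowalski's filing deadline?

1 year after April 25, 2010 is April 25, 2011.
Service was not by mail, so no mail extension applies.
April 25, 2011 is a listed holiday. The next qualifying day is April 26, 2011.

April 26, 2011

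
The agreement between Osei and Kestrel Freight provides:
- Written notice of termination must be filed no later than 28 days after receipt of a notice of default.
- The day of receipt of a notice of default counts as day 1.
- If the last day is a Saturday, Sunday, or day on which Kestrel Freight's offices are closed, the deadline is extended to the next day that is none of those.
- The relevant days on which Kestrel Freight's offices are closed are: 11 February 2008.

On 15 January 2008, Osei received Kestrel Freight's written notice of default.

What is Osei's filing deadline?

Counting 15 January 2008 as day 1, day 28 is February 11, 2008.
February 11, 2008 is a listed holiday. The next qualifying day is February 12, 2008.

February 12, 2008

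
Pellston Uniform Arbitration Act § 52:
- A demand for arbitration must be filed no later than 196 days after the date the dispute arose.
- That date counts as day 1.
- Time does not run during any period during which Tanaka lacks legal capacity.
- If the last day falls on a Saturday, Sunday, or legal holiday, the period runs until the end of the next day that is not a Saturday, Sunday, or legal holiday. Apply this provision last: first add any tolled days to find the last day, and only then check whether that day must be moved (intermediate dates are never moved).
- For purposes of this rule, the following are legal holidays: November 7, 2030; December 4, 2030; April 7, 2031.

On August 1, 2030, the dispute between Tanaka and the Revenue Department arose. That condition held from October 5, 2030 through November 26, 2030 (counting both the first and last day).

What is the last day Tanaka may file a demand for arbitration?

April 8, 2031

Counting August 1, 2030 as day 1, day 196 is February 12, 2031.
From October 5, 2030 through November 26, 2030 inclusive is 53 days; tolling adds 53 days: February 12, 2031 + 53 days = April 6, 2031.
April 6, 2031 is Sunday; April 7, 2031 is a listed holiday. The next qualifying day is April 8, 2031.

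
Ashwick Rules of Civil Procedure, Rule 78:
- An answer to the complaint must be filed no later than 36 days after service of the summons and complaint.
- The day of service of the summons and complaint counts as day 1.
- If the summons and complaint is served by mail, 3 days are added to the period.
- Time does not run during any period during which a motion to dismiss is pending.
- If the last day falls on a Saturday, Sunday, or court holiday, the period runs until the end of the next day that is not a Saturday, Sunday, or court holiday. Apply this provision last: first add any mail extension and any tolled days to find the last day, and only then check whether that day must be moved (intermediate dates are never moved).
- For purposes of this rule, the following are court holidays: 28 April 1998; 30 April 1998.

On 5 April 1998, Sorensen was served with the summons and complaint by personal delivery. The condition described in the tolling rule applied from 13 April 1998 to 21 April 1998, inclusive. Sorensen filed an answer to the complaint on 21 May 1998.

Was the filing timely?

Counting 5 April 1998 as day 1, day 36 is May 10, 1998.
Service was not by mail, so no mail extension applies.
From April 13, 1998 through April 21, 1998 inclusive is 9 days; tolling adds 9 days: May 10, 1998 + 9 days = May 19, 1998.
May 19, 1998 is a Tuesday and not a court holiday, so no extension applies.
The deadline is May 19, 1998; the filing on May 21, 1998 is after that date.

No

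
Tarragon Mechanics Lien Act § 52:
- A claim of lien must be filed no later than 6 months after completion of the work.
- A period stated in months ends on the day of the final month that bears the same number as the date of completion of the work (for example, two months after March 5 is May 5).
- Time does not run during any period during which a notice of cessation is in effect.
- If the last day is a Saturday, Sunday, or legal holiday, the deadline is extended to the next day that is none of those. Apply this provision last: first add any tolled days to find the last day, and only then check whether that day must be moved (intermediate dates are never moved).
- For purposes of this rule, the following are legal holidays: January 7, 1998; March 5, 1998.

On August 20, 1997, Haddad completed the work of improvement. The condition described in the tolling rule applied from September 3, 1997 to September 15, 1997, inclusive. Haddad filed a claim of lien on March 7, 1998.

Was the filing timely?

6 months after August 20, 1997 is February 20, 1998.
From September 3, 1997 through September 15, 1997 inclusive is 13 days; tolling adds 13 days: February 20, 1998 + 13 days = March 5, 1998.
March 5, 1998 is a listed holiday. The next qualifying day is March 6, 1998.
The deadline is March 6, 1998; the filing on March 7, 1998 is after that date.

No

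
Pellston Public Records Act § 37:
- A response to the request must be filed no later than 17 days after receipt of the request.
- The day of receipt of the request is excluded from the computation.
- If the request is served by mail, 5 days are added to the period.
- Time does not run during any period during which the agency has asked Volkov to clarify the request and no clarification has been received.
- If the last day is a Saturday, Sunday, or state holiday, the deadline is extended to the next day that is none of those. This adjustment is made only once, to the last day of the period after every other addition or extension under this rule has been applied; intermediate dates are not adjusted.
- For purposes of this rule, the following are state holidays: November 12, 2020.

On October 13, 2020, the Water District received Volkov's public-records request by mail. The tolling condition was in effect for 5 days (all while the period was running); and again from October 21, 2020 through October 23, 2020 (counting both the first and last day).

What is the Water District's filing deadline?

17 days after October 13, 2020 is October 30, 2020.
Service was by mail, adding 5 days: October 30, 2020 + 5 days = November 4, 2020.
Tolling adds 5 days: November 4, 2020 + 5 days = November 9, 2020.
From October 21, 2020 through October 23, 2020 inclusive is 3 days; tolling adds 3 days: November 9, 2020 + 3 days = November 12, 2020.
November 12, 2020 is a listed holiday. The next qualifying day is November 13, 2020.

November 13, 2020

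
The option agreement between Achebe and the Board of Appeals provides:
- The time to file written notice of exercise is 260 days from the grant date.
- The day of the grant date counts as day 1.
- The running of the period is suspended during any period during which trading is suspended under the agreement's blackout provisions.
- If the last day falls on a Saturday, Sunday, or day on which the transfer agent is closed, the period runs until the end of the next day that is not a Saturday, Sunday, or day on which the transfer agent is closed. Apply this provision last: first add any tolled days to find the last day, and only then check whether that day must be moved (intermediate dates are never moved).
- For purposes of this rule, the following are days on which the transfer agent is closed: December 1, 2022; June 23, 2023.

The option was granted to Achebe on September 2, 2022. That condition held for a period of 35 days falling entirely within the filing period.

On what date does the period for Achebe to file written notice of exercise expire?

June 26, 2023

Counting September 2, 2022 as day 1, day 260 is May 19, 2023.
Tolling adds 35 days: May 19, 2023 + 35 days = June 23, 2023.
June 23, 2023 is a listed holiday; June 24, 2023 is Saturday; June 25, 2023 is Sunday. The next qualifying day is June 26, 2023.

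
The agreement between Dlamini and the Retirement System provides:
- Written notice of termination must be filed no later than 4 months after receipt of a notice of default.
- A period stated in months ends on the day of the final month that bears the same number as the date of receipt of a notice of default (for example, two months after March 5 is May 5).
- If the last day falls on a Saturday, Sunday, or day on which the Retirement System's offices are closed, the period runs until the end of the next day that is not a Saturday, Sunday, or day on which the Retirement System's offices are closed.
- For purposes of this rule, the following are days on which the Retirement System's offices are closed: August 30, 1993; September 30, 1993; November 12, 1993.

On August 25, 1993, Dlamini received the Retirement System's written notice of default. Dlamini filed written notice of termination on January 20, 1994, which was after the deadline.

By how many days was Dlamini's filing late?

24 days

4 months after August 25, 1993 is December 25, 1993.
December 25, 1993 is Saturday; December 26, 1993 is Sunday. The next qualifying day is December 27, 1993.
The deadline is December 27, 1993; from December 27, 1993 to January 20, 1994 is 24 days.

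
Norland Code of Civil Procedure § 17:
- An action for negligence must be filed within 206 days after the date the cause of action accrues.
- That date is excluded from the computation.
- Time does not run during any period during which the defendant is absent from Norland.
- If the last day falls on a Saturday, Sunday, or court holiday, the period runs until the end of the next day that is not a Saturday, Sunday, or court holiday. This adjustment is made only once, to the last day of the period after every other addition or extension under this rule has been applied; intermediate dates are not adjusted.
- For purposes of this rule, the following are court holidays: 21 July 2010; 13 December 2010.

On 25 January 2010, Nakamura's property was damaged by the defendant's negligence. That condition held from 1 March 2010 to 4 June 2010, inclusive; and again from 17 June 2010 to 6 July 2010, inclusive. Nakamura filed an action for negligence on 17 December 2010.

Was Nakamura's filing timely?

206 days after 25 January 2010 is August 19, 2010.
From March 1, 2010 through June 4, 2010 inclusive is 96 days; tolling adds 96 days: August 19, 2010 + 96 days = November 23, 2010.
From June 17, 2010 through July 6, 2010 inclusive is 20 days; tolling adds 20 days: November 23, 2010 + 20 days = December 13, 2010.
December 13, 2010 is a listed holiday. The next qualifying day is December 14, 2010.
The deadline is December 14, 2010; the filing on December 17, 2010 is after that date.

No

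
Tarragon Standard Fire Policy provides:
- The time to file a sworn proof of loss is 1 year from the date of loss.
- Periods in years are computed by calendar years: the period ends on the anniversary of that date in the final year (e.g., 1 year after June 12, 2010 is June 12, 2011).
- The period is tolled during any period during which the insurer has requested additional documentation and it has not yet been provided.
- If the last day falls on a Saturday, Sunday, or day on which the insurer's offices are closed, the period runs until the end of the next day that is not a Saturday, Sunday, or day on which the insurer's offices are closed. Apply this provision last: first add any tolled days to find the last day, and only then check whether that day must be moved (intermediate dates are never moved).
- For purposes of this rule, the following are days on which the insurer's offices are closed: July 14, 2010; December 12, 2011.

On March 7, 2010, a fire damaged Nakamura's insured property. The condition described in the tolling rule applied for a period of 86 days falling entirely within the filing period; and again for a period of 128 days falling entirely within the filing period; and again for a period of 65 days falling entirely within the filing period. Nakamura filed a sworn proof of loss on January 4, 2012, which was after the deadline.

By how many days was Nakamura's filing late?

1 year after March 7, 2010 is March 7, 2011.
Tolling adds 86 days: March 7, 2011 + 86 days = June 1, 2011.
Tolling adds 128 days: June 1, 2011 + 128 days = October 7, 2011.
Tolling adds 65 days: October 7, 2011 + 65 days = December 11, 2011.
December 11, 2011 is Sunday; December 12, 2011 is a listed holiday. The next qualifying day is December 13, 2011.
The deadline is December 13, 2011; from December 13, 2011 to January 4, 2012 is 22 days.

22 days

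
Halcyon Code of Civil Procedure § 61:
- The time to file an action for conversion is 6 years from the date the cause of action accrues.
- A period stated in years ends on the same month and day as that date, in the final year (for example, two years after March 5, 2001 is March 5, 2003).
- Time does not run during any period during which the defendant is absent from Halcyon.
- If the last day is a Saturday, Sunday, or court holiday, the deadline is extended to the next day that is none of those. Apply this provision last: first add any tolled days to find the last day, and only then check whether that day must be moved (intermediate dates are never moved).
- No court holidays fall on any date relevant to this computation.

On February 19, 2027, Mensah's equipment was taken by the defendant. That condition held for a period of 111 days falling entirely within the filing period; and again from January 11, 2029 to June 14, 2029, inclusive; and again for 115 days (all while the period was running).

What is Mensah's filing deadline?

March 7, 2034

6 years after February 19, 2027 is February 19, 2033.
Tolling adds 111 days: February 19, 2033 + 111 days = June 10, 2033.
From January 11, 2029 through June 14, 2029 inclusive is 155 days; tolling adds 155 days: June 10, 2033 + 155 days = November 12, 2033.
Tolling adds 115 days: November 12, 2033 + 115 days = March 7, 2034.
March 7, 2034 is a Tuesday and not a court holiday, so no extension applies.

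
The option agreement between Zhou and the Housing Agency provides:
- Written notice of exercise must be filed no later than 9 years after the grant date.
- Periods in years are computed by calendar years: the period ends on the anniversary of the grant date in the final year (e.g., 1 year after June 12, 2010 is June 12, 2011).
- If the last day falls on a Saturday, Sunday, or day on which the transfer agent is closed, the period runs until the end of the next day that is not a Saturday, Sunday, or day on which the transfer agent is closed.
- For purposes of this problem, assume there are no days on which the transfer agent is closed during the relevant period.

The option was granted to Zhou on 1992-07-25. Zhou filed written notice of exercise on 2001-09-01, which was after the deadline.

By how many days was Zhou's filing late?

9 years after 1992-07-25 is July 25, 2001.
July 25, 2001 is a Wednesday and not a day on which the transfer agent is closed, so no extension applies.
The deadline is July 25, 2001; from July 25, 2001 to September 1, 2001 is 38 days.

38 days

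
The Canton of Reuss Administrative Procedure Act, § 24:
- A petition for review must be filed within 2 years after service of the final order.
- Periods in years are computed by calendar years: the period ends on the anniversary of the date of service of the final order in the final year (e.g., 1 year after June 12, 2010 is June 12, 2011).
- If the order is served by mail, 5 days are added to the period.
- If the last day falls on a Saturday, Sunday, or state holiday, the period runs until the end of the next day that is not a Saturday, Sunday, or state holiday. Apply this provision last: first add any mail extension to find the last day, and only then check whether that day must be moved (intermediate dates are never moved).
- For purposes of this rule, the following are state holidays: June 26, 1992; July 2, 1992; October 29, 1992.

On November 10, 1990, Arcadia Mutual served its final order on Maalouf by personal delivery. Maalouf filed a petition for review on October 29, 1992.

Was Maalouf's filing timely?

2 years after November 10, 1990 is November 10, 1992.
Service was not by mail, so no mail extension applies.
November 10, 1992 is a Tuesday and not a state holiday, so no extension applies.
The deadline is November 10, 1992; the filing on October 29, 1992 is on or before that date.

Yes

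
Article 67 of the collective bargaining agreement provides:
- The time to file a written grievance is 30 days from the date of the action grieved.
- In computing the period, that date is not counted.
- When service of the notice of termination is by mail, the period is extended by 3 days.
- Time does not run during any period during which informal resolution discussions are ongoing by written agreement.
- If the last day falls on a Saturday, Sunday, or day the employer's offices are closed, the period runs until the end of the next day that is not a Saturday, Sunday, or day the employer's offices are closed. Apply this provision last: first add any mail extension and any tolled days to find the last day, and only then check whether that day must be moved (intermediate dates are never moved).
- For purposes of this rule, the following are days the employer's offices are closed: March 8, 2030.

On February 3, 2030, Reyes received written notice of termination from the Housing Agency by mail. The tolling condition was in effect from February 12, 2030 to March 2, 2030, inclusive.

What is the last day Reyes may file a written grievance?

March 27, 2030

30 days after February 3, 2030 is March 5, 2030.
Service was by mail, adding 3 days: March 5, 2030 + 3 days = March 8, 2030.
From February 12, 2030 through March 2, 2030 inclusive is 19 days; tolling adds 19 days: March 8, 2030 + 19 days = March 27, 2030.
March 27, 2030 is a Wednesday and not a day the employer's offices are closed, so no extension applies.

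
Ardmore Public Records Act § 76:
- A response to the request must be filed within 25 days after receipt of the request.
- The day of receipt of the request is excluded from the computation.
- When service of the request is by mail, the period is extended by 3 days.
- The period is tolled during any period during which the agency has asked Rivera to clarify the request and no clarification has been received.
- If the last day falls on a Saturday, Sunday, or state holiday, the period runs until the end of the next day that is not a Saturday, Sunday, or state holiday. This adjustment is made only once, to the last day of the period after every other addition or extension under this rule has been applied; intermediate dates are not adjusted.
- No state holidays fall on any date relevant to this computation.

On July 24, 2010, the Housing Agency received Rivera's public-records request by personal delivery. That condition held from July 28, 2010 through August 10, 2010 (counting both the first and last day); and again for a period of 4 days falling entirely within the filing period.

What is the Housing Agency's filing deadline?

September 6, 2010

25 days after July 24, 2010 is August 18, 2010.
Service was not by mail, so no mail extension applies.
From July 28, 2010 through August 10, 2010 inclusive is 14 days; tolling adds 14 days: August 18, 2010 + 14 days = September 1, 2010.
Tolling adds 4 days: September 1, 2010 + 4 days = September 5, 2010.
September 5, 2010 is Sunday. The next qualifying day is September 6, 2010.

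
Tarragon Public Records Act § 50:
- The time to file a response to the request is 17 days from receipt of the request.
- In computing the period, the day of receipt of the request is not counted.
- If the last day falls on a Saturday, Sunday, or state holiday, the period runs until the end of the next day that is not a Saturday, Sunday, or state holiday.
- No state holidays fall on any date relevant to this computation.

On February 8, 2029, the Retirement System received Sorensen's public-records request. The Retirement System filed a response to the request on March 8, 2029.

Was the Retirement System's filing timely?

17 days after February 8, 2029 is February 25, 2029.
February 25, 2029 is Sunday. The next qualifying day is February 26, 2029.
The deadline is February 26, 2029; the filing on March 8, 2029 is after that date.

No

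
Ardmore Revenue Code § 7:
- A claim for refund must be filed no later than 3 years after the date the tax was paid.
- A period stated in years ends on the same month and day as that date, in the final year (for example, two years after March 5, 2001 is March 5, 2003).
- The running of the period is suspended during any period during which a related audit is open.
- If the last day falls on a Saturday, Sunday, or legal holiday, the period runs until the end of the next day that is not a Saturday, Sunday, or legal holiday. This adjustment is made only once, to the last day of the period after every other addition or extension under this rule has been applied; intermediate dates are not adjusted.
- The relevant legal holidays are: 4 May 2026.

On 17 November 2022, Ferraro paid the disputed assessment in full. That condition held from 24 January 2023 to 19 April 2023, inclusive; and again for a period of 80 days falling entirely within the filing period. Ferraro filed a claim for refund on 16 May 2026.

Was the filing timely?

No

3 years after 17 November 2022 is November 17, 2025.
From January 24, 2023 through April 19, 2023 inclusive is 86 days; tolling adds 86 days: November 17, 2025 + 86 days = February 11, 2026.
Tolling adds 80 days: February 11, 2026 + 80 days = May 2, 2026.
May 2, 2026 is Saturday; May 3, 2026 is Sunday; May 4, 2026 is a listed holiday. The next qualifying day is May 5, 2026.
The deadline is May 5, 2026; the filing on May 16, 2026 is after that date.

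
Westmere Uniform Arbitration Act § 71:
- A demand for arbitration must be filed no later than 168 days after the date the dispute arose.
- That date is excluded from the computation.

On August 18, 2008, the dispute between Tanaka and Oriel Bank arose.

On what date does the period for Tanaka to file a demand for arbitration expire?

168 days after August 18, 2008 is February 2, 2009.

February 2, 2009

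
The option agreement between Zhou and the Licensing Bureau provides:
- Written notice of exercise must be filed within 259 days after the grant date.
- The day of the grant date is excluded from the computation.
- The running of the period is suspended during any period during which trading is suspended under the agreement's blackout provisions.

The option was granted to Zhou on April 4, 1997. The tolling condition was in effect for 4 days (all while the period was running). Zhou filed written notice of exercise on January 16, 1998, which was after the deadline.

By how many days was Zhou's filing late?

24 days

259 days after April 4, 1997 is December 19, 1997.
Tolling adds 4 days: December 19, 1997 + 4 days = December 23, 1997.
The deadline is December 23, 1997; from December 23, 1997 to January 16, 1998 is 24 days.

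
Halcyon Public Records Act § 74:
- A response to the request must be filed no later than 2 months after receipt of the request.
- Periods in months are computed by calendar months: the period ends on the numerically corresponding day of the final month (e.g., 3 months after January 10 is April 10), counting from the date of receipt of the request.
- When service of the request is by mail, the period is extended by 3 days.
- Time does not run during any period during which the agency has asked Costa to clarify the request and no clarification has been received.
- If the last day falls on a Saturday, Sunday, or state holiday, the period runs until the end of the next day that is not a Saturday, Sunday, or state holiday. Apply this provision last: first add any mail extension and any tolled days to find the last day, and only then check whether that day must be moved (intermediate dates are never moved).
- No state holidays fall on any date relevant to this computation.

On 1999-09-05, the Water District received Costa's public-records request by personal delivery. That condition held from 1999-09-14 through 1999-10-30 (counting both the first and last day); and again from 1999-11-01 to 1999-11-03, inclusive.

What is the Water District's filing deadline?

December 27, 1999

2 months after 1999-09-05 is November 5, 1999.
Service was not by mail, so no mail extension applies.
From September 14, 1999 through October 30, 1999 inclusive is 47 days; tolling adds 47 days: November 5, 1999 + 47 days = December 22, 1999.
From November 1, 1999 through November 3, 1999 inclusive is 3 days; tolling adds 3 days: December 22, 1999 + 3 days = December 25, 1999.
December 25, 1999 is Saturday; December 26, 1999 is Sunday. The next qualifying day is December 27, 1999.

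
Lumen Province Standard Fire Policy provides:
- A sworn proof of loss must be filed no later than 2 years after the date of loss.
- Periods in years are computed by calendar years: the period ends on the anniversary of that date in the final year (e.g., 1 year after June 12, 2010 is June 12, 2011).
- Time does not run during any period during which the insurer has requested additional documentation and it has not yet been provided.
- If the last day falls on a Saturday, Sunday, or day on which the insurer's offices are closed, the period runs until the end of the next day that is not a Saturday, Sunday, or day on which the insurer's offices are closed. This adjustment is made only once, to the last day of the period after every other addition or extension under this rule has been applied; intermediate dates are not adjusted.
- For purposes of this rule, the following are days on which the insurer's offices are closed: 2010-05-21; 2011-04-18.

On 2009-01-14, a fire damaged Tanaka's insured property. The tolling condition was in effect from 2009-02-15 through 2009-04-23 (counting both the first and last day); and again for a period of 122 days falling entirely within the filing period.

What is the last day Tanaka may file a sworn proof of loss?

2 years after 2009-01-14 is January 14, 2011.
From February 15, 2009 through April 23, 2009 inclusive is 68 days; tolling adds 68 days: January 14, 2011 + 68 days = March 23, 2011.
Tolling adds 122 days: March 23, 2011 + 122 days = July 23, 2011.
July 23, 2011 is Saturday; July 24, 2011 is Sunday. The next qualifying day is July 25, 2011.

July 25, 2011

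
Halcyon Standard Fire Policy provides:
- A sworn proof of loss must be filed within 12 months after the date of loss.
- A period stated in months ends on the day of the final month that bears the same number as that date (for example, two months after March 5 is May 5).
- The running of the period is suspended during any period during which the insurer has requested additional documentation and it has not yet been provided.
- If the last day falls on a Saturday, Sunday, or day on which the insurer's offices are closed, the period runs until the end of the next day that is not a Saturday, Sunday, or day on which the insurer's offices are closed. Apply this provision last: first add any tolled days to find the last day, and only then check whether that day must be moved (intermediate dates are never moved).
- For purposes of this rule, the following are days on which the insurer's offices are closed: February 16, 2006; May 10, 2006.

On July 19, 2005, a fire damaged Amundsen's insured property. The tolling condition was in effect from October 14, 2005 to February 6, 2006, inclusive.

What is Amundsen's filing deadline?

12 months after July 19, 2005 is July 19, 2006.
From October 14, 2005 through February 6, 2006 inclusive is 116 days; tolling adds 116 days: July 19, 2006 + 116 days = November 12, 2006.
November 12, 2006 is Sunday. The next qualifying day is November 13, 2006.

November 13, 2006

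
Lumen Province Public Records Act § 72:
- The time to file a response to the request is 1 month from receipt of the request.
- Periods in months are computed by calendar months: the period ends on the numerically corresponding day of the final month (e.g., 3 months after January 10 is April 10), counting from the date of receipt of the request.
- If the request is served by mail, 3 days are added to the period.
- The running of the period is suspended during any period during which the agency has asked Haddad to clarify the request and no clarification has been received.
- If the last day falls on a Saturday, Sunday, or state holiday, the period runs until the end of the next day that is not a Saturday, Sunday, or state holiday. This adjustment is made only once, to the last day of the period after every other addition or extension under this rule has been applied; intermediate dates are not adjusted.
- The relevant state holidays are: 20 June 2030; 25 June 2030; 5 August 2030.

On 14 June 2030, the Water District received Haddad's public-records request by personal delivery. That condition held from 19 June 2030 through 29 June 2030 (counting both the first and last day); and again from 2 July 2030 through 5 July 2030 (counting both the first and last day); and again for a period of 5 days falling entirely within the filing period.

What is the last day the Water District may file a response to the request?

August 6, 2030

1 month after 14 June 2030 is July 14, 2030.
Service was not by mail, so no mail extension applies.
From June 19, 2030 through June 29, 2030 inclusive is 11 days; tolling adds 11 days: July 14, 2030 + 11 days = July 25, 2030.
From July 2, 2030 through July 5, 2030 inclusive is 4 days; tolling adds 4 days: July 25, 2030 + 4 days = July 29, 2030.
Tolling adds 5 days: July 29, 2030 + 5 days = August 3, 2030.
August 3, 2030 is Saturday; August 4, 2030 is Sunday; August 5, 2030 is a listed holiday. The next qualifying day is August 6, 2030.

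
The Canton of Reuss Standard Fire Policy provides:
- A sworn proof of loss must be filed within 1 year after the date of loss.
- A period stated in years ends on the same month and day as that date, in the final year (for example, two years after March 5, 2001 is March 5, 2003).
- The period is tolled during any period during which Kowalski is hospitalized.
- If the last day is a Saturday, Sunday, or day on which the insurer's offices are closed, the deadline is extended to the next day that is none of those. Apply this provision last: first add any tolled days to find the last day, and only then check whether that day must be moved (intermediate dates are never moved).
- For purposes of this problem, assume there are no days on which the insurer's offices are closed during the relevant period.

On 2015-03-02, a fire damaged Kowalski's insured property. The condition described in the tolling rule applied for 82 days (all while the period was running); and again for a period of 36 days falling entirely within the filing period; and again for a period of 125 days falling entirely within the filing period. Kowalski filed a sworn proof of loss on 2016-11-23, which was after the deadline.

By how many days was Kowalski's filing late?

23 days

1 year after 2015-03-02 is March 2, 2016.
Tolling adds 82 days: March 2, 2016 + 82 days = May 23, 2016.
Tolling adds 36 days: May 23, 2016 + 36 days = June 28, 2016.
Tolling adds 125 days: June 28, 2016 + 125 days = October 31, 2016.
October 31, 2016 is a Monday and not a day on which the insurer's offices are closed, so no extension applies.
The deadline is October 31, 2016; from October 31, 2016 to November 23, 2016 is 23 days.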